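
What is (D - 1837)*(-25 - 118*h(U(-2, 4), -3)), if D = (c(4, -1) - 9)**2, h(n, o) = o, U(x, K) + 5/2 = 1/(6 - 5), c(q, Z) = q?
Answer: -596148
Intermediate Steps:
U(x, K) = -3/2 (U(x, K) = -5/2 + 1/(6 - 5) = -5/2 + 1/1 = -5/2 + 1 = -3/2)
D = 25 (D = (4 - 9)**2 = (-5)**2 = 25)
(D - 1837)*(-25 - 118*h(U(-2, 4), -3)) = (25 - 1837)*(-25 - 118*(-3)) = -1812*(-25 + 354) = -1812*329 = -596148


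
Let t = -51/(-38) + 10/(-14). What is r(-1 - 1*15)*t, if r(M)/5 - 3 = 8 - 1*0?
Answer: 9185/266 ≈ 34.530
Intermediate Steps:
r(M) = 55 (r(M) = 15 + 5*(8 - 1*0) = 15 + 5*(8 + 0) = 15 + 5*8 = 15 + 40 = 55)
t = 167/266 (t = -51*(-1/38) + 10*(-1/14) = 51/38 - 5/7 = 167/266 ≈ 0.62782)
r(-1 - 1*15)*t = 55*(167/266) = 9185/266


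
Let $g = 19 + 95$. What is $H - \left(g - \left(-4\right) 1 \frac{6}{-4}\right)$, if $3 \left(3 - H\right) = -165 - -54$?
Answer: $-68$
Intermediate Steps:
$g = 114$
$H = 40$ ($H = 3 - \frac{-165 - -54}{3} = 3 - \frac{-165 + 54}{3} = 3 - -37 = 3 + 37 = 40$)
$H - \left(g - \left(-4\right) 1 \frac{6}{-4}\right) = 40 - \left(114 - \left(-4\right) 1 \frac{6}{-4}\right) = 40 - \left(114 - - 4 \cdot 6 \left(- \frac{1}{4}\right)\right) = 40 - \left(114 - \left(-4\right) \left(- \frac{3}{2}\right)\right) = 40 - \left(114 - 6\right) = 40 - 108 = -68$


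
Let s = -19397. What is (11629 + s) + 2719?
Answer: -5049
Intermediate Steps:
(11629 + s) + 2719 = (11629 - 19397) + 2719 = -7768 + 2719 = -5049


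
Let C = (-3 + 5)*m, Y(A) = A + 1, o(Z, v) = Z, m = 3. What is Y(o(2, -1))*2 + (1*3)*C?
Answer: 24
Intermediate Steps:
Y(A) = 1 + A
C = 6 (C = (-3 + 5)*3 = 2*3 = 6)
Y(o(2, -1))*2 + (1*3)*C = (1 + 2)*2 + (1*3)*6 = 3*2 + 3*6 = 6 + 18 = 24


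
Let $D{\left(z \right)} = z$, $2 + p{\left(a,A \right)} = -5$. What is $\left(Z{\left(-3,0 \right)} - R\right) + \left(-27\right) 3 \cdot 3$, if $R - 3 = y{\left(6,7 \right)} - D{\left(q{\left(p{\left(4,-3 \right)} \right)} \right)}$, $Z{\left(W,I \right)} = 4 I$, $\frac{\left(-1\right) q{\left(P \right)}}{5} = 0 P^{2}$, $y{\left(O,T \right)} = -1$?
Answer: $-245$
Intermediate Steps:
$p{\left(a,A \right)} = -7$ ($p{\left(a,A \right)} = -2 - 5 = -7$)
$q{\left(P \right)} = 0$ ($q{\left(P \right)} = - 5 \cdot 0 P^{2} = \left(-5\right) 0 = 0$)
$R = 2$ ($R = 3 - 1 = 2$)
$\left(Z{\left(-3,0 \right)} - R\right) + \left(-27\right) 3 \cdot 3 = \left(4 \cdot 0 - 2\right) + \left(-27\right) 3 \cdot 3 = \left(0 - 2\right) - 243 = -2 - 243 = -245$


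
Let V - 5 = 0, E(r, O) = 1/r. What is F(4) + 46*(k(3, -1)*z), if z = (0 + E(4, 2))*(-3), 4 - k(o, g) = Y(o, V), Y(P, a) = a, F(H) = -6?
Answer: 57/2 ≈ 28.500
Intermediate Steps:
V = 5 (V = 5 + 0 = 5)
k(o, g) = -1 (k(o, g) = 4 - 1*5 = 4 - 5 = -1)
z = -3/4 (z = (0 + 1/4)*(-3) = (1/4)*(-3) = -3/4 ≈ -0.75000)
F(4) + 46*(k(3, -1)*z) = -6 + 46*(-1*(-3/4)) = -6 + 46*(3/4) = -6 + 69/2 = 57/2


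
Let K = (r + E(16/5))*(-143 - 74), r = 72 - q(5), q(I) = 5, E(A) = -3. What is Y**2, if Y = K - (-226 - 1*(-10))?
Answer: 186923584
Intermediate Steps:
r = 67 (r = 72 - 1*5 = 72 - 5 = 67)
K = -13888 (K = (67 - 3)*(-143 - 74) = 64*(-217) = -13888)
Y = -13672 (Y = -13888 - (-226 - 1*(-10)) = -13888 - (-226 + 10) = -13888 - 1*(-216) = -13888 + 216 = -13672)
Y**2 = (-13672)**2 = 186923584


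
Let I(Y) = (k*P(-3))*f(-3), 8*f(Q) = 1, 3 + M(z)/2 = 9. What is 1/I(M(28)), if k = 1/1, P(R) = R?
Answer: -8/3 ≈ -2.6667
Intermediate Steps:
M(z) = 12 (M(z) = -6 + 2*9 = -6 + 18 = 12)
f(Q) = ⅛ (f(Q) = (⅛)*1 = ⅛)
k = 1 (k = 1*1 = 1)
I(Y) = -3/8 (I(Y) = (1*(-3))*(⅛) = -3*⅛ = -3/8)
1/I(M(28)) = 1/(-3/8) = -8/3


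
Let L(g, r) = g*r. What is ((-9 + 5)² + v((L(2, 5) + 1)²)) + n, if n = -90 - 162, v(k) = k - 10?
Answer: -125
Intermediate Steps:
v(k) = -10 + k
n = -252
((-9 + 5)² + v((L(2, 5) + 1)²)) + n = ((-9 + 5)² + (-10 + (2*5 + 1)²)) - 252 = ((-4)² + (-10 + (10 + 1)²)) - 252 = (16 + (-10 + 11²)) - 252 = (16 + (-10 + 121)) - 252 = (16 + 111) - 252 = 127 - 252 = -125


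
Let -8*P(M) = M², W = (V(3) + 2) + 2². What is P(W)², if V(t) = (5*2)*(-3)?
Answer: 5184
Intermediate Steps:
V(t) = -30 (V(t) = 10*(-3) = -30)
W = -24 (W = (-30 + 2) + 2² = -28 + 4 = -24)
P(M) = -M²/8
P(W)² = (-⅛*(-24)²)² = (-⅛*576)² = (-72)² = 5184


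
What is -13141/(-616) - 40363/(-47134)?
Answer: 322125751/14517272 ≈ 22.189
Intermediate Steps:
-13141/(-616) - 40363/(-47134) = -13141*(-1/616) - 40363*(-1/47134) = 13141/616 + 40363/47134 = 322125751/14517272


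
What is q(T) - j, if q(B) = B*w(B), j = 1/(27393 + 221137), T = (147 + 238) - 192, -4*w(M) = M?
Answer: -4628746987/497060 ≈ -9312.3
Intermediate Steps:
w(M) = -M/4
T = 193 (T = 385 - 192 = 193)
j = 1/248530 ≈ 4.0237e-6
q(B) = -B**2/4 (q(B) = B*(-B/4) = -B**2/4)
q(T) - j = -1/4*193**2 - 1*1/248530 = -1/4*37249 - 1/248530 = -37249/4 - 1/248530 = -4628746987/497060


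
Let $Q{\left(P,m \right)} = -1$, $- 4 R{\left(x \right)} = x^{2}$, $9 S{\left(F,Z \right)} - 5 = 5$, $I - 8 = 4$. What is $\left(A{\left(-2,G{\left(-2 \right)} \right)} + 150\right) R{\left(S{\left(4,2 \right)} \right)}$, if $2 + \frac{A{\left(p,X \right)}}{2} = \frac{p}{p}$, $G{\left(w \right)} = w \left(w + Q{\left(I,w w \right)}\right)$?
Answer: $- \frac{3700}{81} \approx -45.679$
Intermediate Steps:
$I = 12$ ($I = 8 + 4 = 12$)
$S{\left(F,Z \right)} = \frac{10}{9}$ ($S{\left(F,Z \right)} = \frac{5}{9} + \frac{1}{9} \cdot 5 = \frac{5}{9} + \frac{5}{9} = \frac{10}{9}$)
$R{\left(x \right)} = - \frac{x^{2}}{4}$
$G{\left(w \right)} = w \left(-1 + w\right)$ ($G{\left(w \right)} = w \left(w - 1\right) = w \left(-1 + w\right)$)
$A{\left(p,X \right)} = -2$ ($A{\left(p,X \right)} = -4 + 2 \frac{p}{p} = -4 + 2 \cdot 1 = -4 + 2 = -2$)
$\left(A{\left(-2,G{\left(-2 \right)} \right)} + 150\right) R{\left(S{\left(4,2 \right)} \right)} = \left(-2 + 150\right) \left(- \frac{\left(\frac{10}{9}\right)^{2}}{4}\right) = 148 \left(\left(- \frac{1}{4}\right) \frac{100}{81}\right) = 148 \left(- \frac{25}{81}\right) = - \frac{3700}{81}$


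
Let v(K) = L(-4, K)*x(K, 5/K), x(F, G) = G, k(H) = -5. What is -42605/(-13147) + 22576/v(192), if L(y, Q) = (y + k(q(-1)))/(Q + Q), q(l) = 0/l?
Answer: -2431440043999/65735 ≈ -3.6989e+7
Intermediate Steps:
q(l) = 0
L(y, Q) = (-5 + y)/(2*Q) (L(y, Q) = (y - 5)/(Q + Q) = (-5 + y)/((2*Q)) = (-5 + y)*(1/(2*Q)) = (-5 + y)/(2*Q))
v(K) = -45/(2*K²) (v(K) = ((-5 - 4)/(2*K))*(5/K) = ((½)*(-9)/K)*(5/K) = (-9/(2*K))*(5/K) = -45/(2*K²))
-42605/(-13147) + 22576/v(192) = -42605/(-13147) + 22576/((-45/2/192²)) = -42605*(-1/13147) + 22576/((-45/2*1/36864)) = 42605/13147 + 22576/(-5/8192) = 42605/13147 + 22576*(-8192/5) = 42605/13147 - 184942592/5 = -2431440043999/65735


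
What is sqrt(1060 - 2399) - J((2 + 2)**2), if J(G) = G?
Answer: -16 + I*sqrt(1339) ≈ -16.0 + 36.592*I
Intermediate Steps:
sqrt(1060 - 2399) - J((2 + 2)**2) = sqrt(1060 - 2399) - (2 + 2)**2 = sqrt(-1339) - 1*4**2 = I*sqrt(1339) - 1*16 = I*sqrt(1339) - 16 = -16 + I*sqrt(1339)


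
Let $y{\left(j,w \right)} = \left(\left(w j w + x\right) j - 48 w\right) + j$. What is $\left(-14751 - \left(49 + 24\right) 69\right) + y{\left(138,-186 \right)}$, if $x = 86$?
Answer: $658847370$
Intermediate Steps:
$y{\left(j,w \right)} = j - 48 w + j \left(86 + j w^{2}\right)$ ($y{\left(j,w \right)} = \left(\left(w j w + 86\right) j - 48 w\right) + j = \left(\left(j w w + 86\right) j - 48 w\right) + j = \left(\left(j w^{2} + 86\right) j - 48 w\right) + j = \left(\left(86 + j w^{2}\right) j - 48 w\right) + j = \left(j \left(86 + j w^{2}\right) - 48 w\right) + j = \left(- 48 w + j \left(86 + j w^{2}\right)\right) + j = j - 48 w + j \left(86 + j w^{2}\right)$)
$\left(-14751 - \left(49 + 24\right) 69\right) + y{\left(138,-186 \right)} = \left(-14751 - \left(49 + 24\right) 69\right) + \left(\left(-48\right) \left(-186\right) + 87 \cdot 138 + 138^{2} \left(-186\right)^{2}\right) = \left(-14751 - 73 \cdot 69\right) + \left(8928 + 12006 + 19044 \cdot 34596\right) = \left(-14751 - 5037\right) + \left(8928 + 12006 + 658846224\right) = \left(-14751 - 5037\right) + 658867158 = -19788 + 658867158 = 658847370$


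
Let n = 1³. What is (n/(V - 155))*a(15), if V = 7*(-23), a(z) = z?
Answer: -15/316 ≈ -0.047468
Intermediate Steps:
V = -161
n = 1
(n/(V - 155))*a(15) = (1/(-161 - 155))*15 = (1/(-316))*15 = (1*(-1/316))*15 = -1/316*15 = -15/316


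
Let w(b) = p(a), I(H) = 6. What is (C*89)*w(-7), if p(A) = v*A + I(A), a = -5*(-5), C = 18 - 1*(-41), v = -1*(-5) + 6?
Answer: 1475531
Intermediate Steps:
v = 11 (v = 5 + 6 = 11)
C = 59 (C = 18 + 41 = 59)
a = 25
p(A) = 6 + 11*A (p(A) = 11*A + 6 = 6 + 11*A)
w(b) = 281 (w(b) = 6 + 11*25 = 6 + 275 = 281)
(C*89)*w(-7) = (59*89)*281 = 5251*281 = 1475531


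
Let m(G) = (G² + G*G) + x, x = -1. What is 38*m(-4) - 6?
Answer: 1172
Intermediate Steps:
m(G) = -1 + 2*G² (m(G) = (G² + G*G) - 1 = (G² + G²) - 1 = 2*G² - 1 = -1 + 2*G²)
38*m(-4) - 6 = 38*(-1 + 2*(-4)²) - 6 = 38*(-1 + 2*16) - 6 = 38*(-1 + 32) - 6 = 38*31 - 6 = 1178 - 6 = 1172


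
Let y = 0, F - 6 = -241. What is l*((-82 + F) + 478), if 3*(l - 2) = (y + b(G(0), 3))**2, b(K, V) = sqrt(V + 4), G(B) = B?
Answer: 2093/3 ≈ 697.67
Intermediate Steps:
F = -235 (F = 6 - 241 = -235)
b(K, V) = sqrt(4 + V)
l = 13/3 (l = 2 + (0 + sqrt(4 + 3))**2/3 = 2 + (0 + sqrt(7))**2/3 = 2 + (sqrt(7))**2/3 = 2 + (1/3)*7 = 2 + 7/3 = 13/3 ≈ 4.3333)
l*((-82 + F) + 478) = 13*((-82 - 235) + 478)/3 = 13*(-317 + 478)/3 = (13/3)*161 = 2093/3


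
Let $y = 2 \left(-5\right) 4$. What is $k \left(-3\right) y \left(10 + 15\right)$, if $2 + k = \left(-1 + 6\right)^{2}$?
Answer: $69000$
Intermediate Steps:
$k = 23$ ($k = -2 + \left(-1 + 6\right)^{2} = -2 + 5^{2} = -2 + 25 = 23$)
$y = -40$ ($y = \left(-10\right) 4 = -40$)
$k \left(-3\right) y \left(10 + 15\right) = 23 \left(-3\right) \left(- 40 \left(10 + 15\right)\right) = - 69 \left(\left(-40\right) 25\right) = \left(-69\right) \left(-1000\right) = 69000$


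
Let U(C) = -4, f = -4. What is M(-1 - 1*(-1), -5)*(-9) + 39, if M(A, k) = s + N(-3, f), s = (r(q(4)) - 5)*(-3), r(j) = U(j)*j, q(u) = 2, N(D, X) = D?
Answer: -285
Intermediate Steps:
r(j) = -4*j
s = 39 (s = (-4*2 - 5)*(-3) = (-8 - 5)*(-3) = -13*(-3) = 39)
M(A, k) = 36 (M(A, k) = 39 - 3 = 36)
M(-1 - 1*(-1), -5)*(-9) + 39 = 36*(-9) + 39 = -324 + 39 = -285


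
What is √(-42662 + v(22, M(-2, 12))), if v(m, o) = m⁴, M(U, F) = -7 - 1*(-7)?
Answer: √191594 ≈ 437.71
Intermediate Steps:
M(U, F) = 0 (M(U, F) = -7 + 7 = 0)
√(-42662 + v(22, M(-2, 12))) = √(-42662 + 22⁴) = √(-42662 + 234256) = √191594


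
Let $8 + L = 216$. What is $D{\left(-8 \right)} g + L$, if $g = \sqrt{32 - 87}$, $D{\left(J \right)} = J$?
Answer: $208 - 8 i \sqrt{55} \approx 208.0 - 59.33 i$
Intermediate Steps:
$L = 208$ ($L = -8 + 216 = 208$)
$g = i \sqrt{55}$ ($g = \sqrt{-55} = i \sqrt{55} \approx 7.4162 i$)
$D{\left(-8 \right)} g + L = - 8 i \sqrt{55} + 208 = 208 - 8 i \sqrt{55}$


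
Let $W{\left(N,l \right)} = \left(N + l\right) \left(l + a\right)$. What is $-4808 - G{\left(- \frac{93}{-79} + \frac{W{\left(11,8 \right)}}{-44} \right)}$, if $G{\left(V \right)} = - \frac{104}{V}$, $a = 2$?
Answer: $- \frac{26427624}{5459} \approx -4841.1$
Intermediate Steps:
$W{\left(N,l \right)} = \left(2 + l\right) \left(N + l\right)$ ($W{\left(N,l \right)} = \left(N + l\right) \left(l + 2\right) = \left(N + l\right) \left(2 + l\right) = \left(2 + l\right) \left(N + l\right)$)
$-4808 - G{\left(- \frac{93}{-79} + \frac{W{\left(11,8 \right)}}{-44} \right)} = -4808 - - \frac{104}{- \frac{93}{-79} + \frac{8^{2} + 2 \cdot 11 + 2 \cdot 8 + 11 \cdot 8}{-44}} = -4808 - - \frac{104}{\left(-93\right) \left(- \frac{1}{79}\right) + \left(64 + 22 + 16 + 88\right) \left(- \frac{1}{44}\right)} = -4808 - - \frac{104}{\frac{93}{79} + 190 \left(- \frac{1}{44}\right)} = -4808 - - \frac{104}{\frac{93}{79} - \frac{95}{22}} = -4808 - - \frac{104}{- \frac{5459}{1738}} = -4808 - \left(-104\right) \left(- \frac{1738}{5459}\right) = -4808 - \frac{180752}{5459} = - \frac{26427624}{5459}$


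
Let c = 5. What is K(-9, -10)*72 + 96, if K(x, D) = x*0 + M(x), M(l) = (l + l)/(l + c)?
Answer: 420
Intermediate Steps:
M(l) = 2*l/(5 + l) (M(l) = (l + l)/(l + 5) = (2*l)/(5 + l) = 2*l/(5 + l))
K(x, D) = 2*x/(5 + x) (K(x, D) = x*0 + 2*x/(5 + x) = 0 + 2*x/(5 + x) = 2*x/(5 + x))
K(-9, -10)*72 + 96 = (2*(-9)/(5 - 9))*72 + 96 = (2*(-9)/(-4))*72 + 96 = (2*(-9)*(-1/4))*72 + 96 = (9/2)*72 + 96 = 324 + 96 = 420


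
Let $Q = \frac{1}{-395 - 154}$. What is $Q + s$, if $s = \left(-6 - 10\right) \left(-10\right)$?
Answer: $\frac{87839}{549} \approx 160.0$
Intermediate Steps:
$s = 160$ ($s = \left(-16\right) \left(-10\right) = 160$)
$Q = - \frac{1}{549}$ ($Q = \frac{1}{-549} = - \frac{1}{549} \approx -0.0018215$)
$Q + s = - \frac{1}{549} + 160 = \frac{87839}{549}$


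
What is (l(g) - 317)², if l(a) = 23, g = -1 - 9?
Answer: 86436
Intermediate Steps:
g = -10
(l(g) - 317)² = (23 - 317)² = (-294)² = 86436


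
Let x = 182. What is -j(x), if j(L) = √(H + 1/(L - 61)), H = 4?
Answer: -√485/11 ≈ -2.0021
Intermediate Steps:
j(L) = √(4 + 1/(-61 + L)) (j(L) = √(4 + 1/(L - 61)) = √(4 + 1/(-61 + L)))
-j(x) = -√((-243 + 4*182)/(-61 + 182)) = -√((-243 + 728)/121) = -√((1/121)*485) = -√(485/121) = -√485/11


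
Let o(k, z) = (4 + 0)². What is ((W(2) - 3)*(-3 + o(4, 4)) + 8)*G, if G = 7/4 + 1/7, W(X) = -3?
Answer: -265/2 ≈ -132.50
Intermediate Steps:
o(k, z) = 16 (o(k, z) = 4² = 16)
G = 53/28 (G = 7*(¼) + 1*(⅐) = 7/4 + ⅐ = 53/28 ≈ 1.8929)
((W(2) - 3)*(-3 + o(4, 4)) + 8)*G = ((-3 - 3)*(-3 + 16) + 8)*(53/28) = (-6*13 + 8)*(53/28) = (-78 + 8)*(53/28) = -70*53/28 = -265/2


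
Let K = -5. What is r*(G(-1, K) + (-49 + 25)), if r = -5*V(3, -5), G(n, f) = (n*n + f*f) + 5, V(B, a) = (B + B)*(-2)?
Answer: 420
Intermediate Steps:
V(B, a) = -4*B (V(B, a) = (2*B)*(-2) = -4*B)
G(n, f) = 5 + f² + n² (G(n, f) = (n² + f²) + 5 = (f² + n²) + 5 = 5 + f² + n²)
r = 60 (r = -(-20)*3 = -5*(-12) = 60)
r*(G(-1, K) + (-49 + 25)) = 60*((5 + (-5)² + (-1)²) + (-49 + 25)) = 60*((5 + 25 + 1) - 24) = 60*(31 - 24) = 60*7 = 420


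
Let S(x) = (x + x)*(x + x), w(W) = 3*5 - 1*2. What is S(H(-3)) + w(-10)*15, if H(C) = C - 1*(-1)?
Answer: 211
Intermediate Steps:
w(W) = 13 (w(W) = 15 - 2 = 13)
H(C) = 1 + C (H(C) = C + 1 = 1 + C)
S(x) = 4*x² (S(x) = (2*x)*(2*x) = 4*x²)
S(H(-3)) + w(-10)*15 = 4*(1 - 3)² + 13*15 = 4*(-2)² + 195 = 4*4 + 195 = 16 + 195 = 211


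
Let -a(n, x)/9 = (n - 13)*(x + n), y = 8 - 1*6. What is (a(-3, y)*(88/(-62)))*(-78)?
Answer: -494208/31 ≈ -15942.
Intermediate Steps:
y = 2 (y = 8 - 6 = 2)
a(n, x) = -9*(-13 + n)*(n + x) (a(n, x) = -9*(n - 13)*(x + n) = -9*(-13 + n)*(n + x))
(a(-3, y)*(88/(-62)))*(-78) = ((-9*(-3)² + 117*(-3) + 117*2 - 9*(-3)*2)*(88/(-62)))*(-78) = ((-9*9 - 351 + 234 + 54)*(88*(-1/62)))*(-78) = ((-81 - 351 + 234 + 54)*(-44/31))*(-78) = -144*(-44/31)*(-78) = (6336/31)*(-78) = -494208/31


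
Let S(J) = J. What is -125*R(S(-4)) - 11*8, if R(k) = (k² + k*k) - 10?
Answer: -2838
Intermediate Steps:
R(k) = -10 + 2*k² (R(k) = (k² + k²) - 10 = 2*k² - 10 = -10 + 2*k²)
-125*R(S(-4)) - 11*8 = -125*(-10 + 2*(-4)²) - 11*8 = -125*(-10 + 2*16) - 88 = -125*(-10 + 32) - 88 = -125*22 - 88 = -2750 - 88 = -2838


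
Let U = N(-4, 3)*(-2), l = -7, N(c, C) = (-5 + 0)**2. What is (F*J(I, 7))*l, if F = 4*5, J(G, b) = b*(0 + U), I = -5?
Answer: 49000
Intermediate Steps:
N(c, C) = 25 (N(c, C) = (-5)**2 = 25)
U = -50 (U = 25*(-2) = -50)
J(G, b) = -50*b (J(G, b) = b*(0 - 50) = b*(-50) = -50*b)
F = 20
(F*J(I, 7))*l = (20*(-50*7))*(-7) = (20*(-350))*(-7) = -7000*(-7) = 49000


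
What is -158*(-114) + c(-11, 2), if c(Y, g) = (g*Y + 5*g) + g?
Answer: 18002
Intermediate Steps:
c(Y, g) = 6*g + Y*g (c(Y, g) = (Y*g + 5*g) + g = (5*g + Y*g) + g = 6*g + Y*g)
-158*(-114) + c(-11, 2) = -158*(-114) + 2*(6 - 11) = 18012 + 2*(-5) = 18012 - 10 = 18002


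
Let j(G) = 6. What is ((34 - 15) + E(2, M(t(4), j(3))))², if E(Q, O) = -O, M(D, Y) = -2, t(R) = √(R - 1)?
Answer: 441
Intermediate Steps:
t(R) = √(-1 + R)
((34 - 15) + E(2, M(t(4), j(3))))² = ((34 - 15) - 1*(-2))² = (19 + 2)² = 21² = 441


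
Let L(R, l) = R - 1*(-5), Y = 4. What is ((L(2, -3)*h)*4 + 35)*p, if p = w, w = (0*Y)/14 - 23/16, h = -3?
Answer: 1127/16 ≈ 70.438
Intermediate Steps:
L(R, l) = 5 + R (L(R, l) = R + 5 = 5 + R)
w = -23/16 (w = (0*4)/14 - 23/16 = 0*(1/14) - 23*1/16 = 0 - 23/16 = -23/16 ≈ -1.4375)
p = -23/16 ≈ -1.4375
((L(2, -3)*h)*4 + 35)*p = (((5 + 2)*(-3))*4 + 35)*(-23/16) = ((7*(-3))*4 + 35)*(-23/16) = (-21*4 + 35)*(-23/16) = (-84 + 35)*(-23/16) = -49*(-23/16) = 1127/16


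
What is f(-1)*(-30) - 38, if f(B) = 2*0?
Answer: -38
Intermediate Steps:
f(B) = 0
f(-1)*(-30) - 38 = 0*(-30) - 38 = 0 - 38 = -38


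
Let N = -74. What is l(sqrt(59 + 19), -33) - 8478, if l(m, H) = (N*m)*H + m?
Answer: -8478 + 2443*sqrt(78) ≈ 13098.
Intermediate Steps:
l(m, H) = m - 74*H*m (l(m, H) = (-74*m)*H + m = -74*H*m + m = m - 74*H*m)
l(sqrt(59 + 19), -33) - 8478 = sqrt(59 + 19)*(1 - 74*(-33)) - 8478 = sqrt(78)*(1 + 2442) - 8478 = sqrt(78)*2443 - 8478 = 2443*sqrt(78) - 8478 = -8478 + 2443*sqrt(78)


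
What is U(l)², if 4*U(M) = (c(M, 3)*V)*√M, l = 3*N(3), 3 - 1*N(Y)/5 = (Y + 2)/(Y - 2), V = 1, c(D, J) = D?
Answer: -3375/2 ≈ -1687.5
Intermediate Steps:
N(Y) = 15 - 5*(2 + Y)/(-2 + Y) (N(Y) = 15 - 5*(Y + 2)/(Y - 2) = 15 - 5*(2 + Y)/(-2 + Y))
l = -30 (l = 3*(10*(-4 + 3)/(-2 + 3)) = 3*(10*(-1)/1) = 3*(10*1*(-1)) = 3*(-10) = -30)
U(M) = M^(3/2)/4 (U(M) = ((M*1)*√M)/4 = (M*√M)/4 = M^(3/2)/4)
U(l)² = ((-30)^(3/2)/4)² = ((-30*I*√30)/4)² = (-15*I*√30/2)² = -3375/2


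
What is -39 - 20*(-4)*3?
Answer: 201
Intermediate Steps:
-39 - 20*(-4)*3 = -39 + 80*3 = -39 + 240 = 201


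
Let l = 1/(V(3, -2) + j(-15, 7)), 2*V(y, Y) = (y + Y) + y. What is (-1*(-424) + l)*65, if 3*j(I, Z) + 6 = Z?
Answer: 193115/7 ≈ 27588.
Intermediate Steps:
j(I, Z) = -2 + Z/3
V(y, Y) = y + Y/2 (V(y, Y) = ((y + Y) + y)/2 = ((Y + y) + y)/2 = (Y + 2*y)/2 = y + Y/2)
l = 3/7 (l = 1/((3 + (½)*(-2)) + (-2 + (⅓)*7)) = 1/((3 - 1) + (-2 + 7/3)) = 1/(2 + ⅓) = 1/(7/3) = 3/7 ≈ 0.42857)
(-1*(-424) + l)*65 = (-1*(-424) + 3/7)*65 = (424 + 3/7)*65 = (2971/7)*65 = 193115/7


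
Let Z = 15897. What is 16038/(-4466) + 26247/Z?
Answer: -298132/153671 ≈ -1.9401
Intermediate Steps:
16038/(-4466) + 26247/Z = 16038/(-4466) + 26247/15897 = 16038*(-1/4466) + 26247*(1/15897) = -729/203 + 8749/5299 = -298132/153671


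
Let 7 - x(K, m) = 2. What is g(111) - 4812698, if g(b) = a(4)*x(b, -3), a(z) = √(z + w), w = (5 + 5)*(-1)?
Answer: -4812698 + 5*I*√6 ≈ -4.8127e+6 + 12.247*I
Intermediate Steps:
w = -10 (w = 10*(-1) = -10)
x(K, m) = 5 (x(K, m) = 7 - 1*2 = 7 - 2 = 5)
a(z) = √(-10 + z) (a(z) = √(z - 10) = √(-10 + z))
g(b) = 5*I*√6 (g(b) = √(-10 + 4)*5 = √(-6)*5 = (I*√6)*5 = 5*I*√6)
g(111) - 4812698 = 5*I*√6 - 4812698 = -4812698 + 5*I*√6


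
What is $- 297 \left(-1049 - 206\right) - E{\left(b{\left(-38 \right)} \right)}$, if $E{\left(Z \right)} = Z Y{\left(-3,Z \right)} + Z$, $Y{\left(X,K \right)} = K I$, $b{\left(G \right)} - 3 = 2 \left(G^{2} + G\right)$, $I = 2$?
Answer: $-15478530$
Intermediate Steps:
$b{\left(G \right)} = 3 + 2 G + 2 G^{2}$ ($b{\left(G \right)} = 3 + 2 \left(G^{2} + G\right) = 3 + 2 \left(G + G^{2}\right) = 3 + \left(2 G + 2 G^{2}\right) = 3 + 2 G + 2 G^{2}$)
$Y{\left(X,K \right)} = 2 K$ ($Y{\left(X,K \right)} = K 2 = 2 K$)
$E{\left(Z \right)} = Z + 2 Z^{2}$ ($E{\left(Z \right)} = Z 2 Z + Z = 2 Z^{2} + Z = Z + 2 Z^{2}$)
$- 297 \left(-1049 - 206\right) - E{\left(b{\left(-38 \right)} \right)} = - 297 \left(-1049 - 206\right) - \left(3 + 2 \left(-38\right) + 2 \left(-38\right)^{2}\right) \left(1 + 2 \left(3 + 2 \left(-38\right) + 2 \left(-38\right)^{2}\right)\right) = \left(-297\right) \left(-1255\right) - \left(3 - 76 + 2 \cdot 1444\right) \left(1 + 2 \left(3 - 76 + 2 \cdot 1444\right)\right) = 372735 - \left(3 - 76 + 2888\right) \left(1 + 2 \left(3 - 76 + 2888\right)\right) = 372735 - 2815 \left(1 + 2 \cdot 2815\right) = 372735 - 2815 \left(1 + 5630\right) = 372735 - 2815 \cdot 5631 = 372735 - 15851265 = -15478530$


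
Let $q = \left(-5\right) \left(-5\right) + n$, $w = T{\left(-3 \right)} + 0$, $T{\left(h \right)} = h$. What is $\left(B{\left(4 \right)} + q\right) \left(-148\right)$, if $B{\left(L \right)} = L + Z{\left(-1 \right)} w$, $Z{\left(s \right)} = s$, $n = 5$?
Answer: $-5476$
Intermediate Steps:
$w = -3$ ($w = -3 + 0 = -3$)
$q = 30$ ($q = \left(-5\right) \left(-5\right) + 5 = 25 + 5 = 30$)
$B{\left(L \right)} = 3 + L$ ($B{\left(L \right)} = L - -3 = L + 3 = 3 + L$)
$\left(B{\left(4 \right)} + q\right) \left(-148\right) = \left(\left(3 + 4\right) + 30\right) \left(-148\right) = \left(7 + 30\right) \left(-148\right) = 37 \left(-148\right) = -5476$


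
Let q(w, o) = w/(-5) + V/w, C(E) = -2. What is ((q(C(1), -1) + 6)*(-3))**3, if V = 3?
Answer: -3176523/1000 ≈ -3176.5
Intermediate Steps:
q(w, o) = 3/w - w/5 (q(w, o) = w/(-5) + 3/w = w*(-1/5) + 3/w = -w/5 + 3/w = 3/w - w/5)
((q(C(1), -1) + 6)*(-3))**3 = (((3/(-2) - 1/5*(-2)) + 6)*(-3))**3 = (((3*(-1/2) + 2/5) + 6)*(-3))**3 = (((-3/2 + 2/5) + 6)*(-3))**3 = ((-11/10 + 6)*(-3))**3 = ((49/10)*(-3))**3 = (-147/10)**3 = -3176523/1000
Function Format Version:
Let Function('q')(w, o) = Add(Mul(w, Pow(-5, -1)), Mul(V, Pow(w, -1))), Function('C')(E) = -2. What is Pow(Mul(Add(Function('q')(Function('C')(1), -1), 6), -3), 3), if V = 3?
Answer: Rational(-3176523, 1000) ≈ -3176.5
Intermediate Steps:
Function('q')(w, o) = Add(Mul(3, Pow(w, -1)), Mul(Rational(-1, 5), w)) (Function('q')(w, o) = Add(Mul(w, Pow(-5, -1)), Mul(3, Pow(w, -1))) = Add(Mul(w, Rational(-1, 5)), Mul(3, Pow(w, -1))) = Add(Mul(Rational(-1, 5), w), Mul(3, Pow(w, -1))) = Add(Mul(3, Pow(w, -1)), Mul(Rational(-1, 5), w)))
Pow(Mul(Add(Function('q')(Function('C')(1), -1), 6), -3), 3) = Pow(Mul(Add(Add(Mul(3, Pow(-2, -1)), Mul(Rational(-1, 5), -2)), 6), -3), 3) = Pow(Mul(Add(Add(Mul(3, Rational(-1, 2)), Rational(2, 5)), 6), -3), 3) = Pow(Mul(Add(Add(Rational(-3, 2), Rational(2, 5)), 6), -3), 3) = Pow(Mul(Add(Rational(-11, 10), 6), -3), 3) = Pow(Mul(Rational(49, 10), -3), 3) = Pow(Rational(-147, 10), 3) = Rational(-3176523, 1000)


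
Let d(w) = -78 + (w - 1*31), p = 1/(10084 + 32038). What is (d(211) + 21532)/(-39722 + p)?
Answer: -911267348/1673170083 ≈ -0.54463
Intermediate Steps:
p = 1/42122 ≈ 2.3741e-5
d(w) = -109 + w (d(w) = -78 + (w - 31) = -78 + (-31 + w) = -109 + w)
(d(211) + 21532)/(-39722 + p) = ((-109 + 211) + 21532)/(-39722 + 1/42122) = (102 + 21532)/(-1673170083/42122) = 21634*(-42122/1673170083) = -911267348/1673170083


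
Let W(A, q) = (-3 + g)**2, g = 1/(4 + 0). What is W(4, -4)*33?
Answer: 3993/16 ≈ 249.56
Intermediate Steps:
g = 1/4 ≈ 0.25000
W(A, q) = 121/16 (W(A, q) = (-3 + 1/4)**2 = (-11/4)**2 = 121/16)
W(4, -4)*33 = (121/16)*33 = 3993/16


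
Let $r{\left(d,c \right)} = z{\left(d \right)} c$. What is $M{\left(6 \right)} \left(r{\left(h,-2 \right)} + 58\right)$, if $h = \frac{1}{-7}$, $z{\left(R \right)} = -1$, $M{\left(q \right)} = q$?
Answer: $360$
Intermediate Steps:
$h = - \frac{1}{7} \approx -0.14286$
$r{\left(d,c \right)} = - c$
$M{\left(6 \right)} \left(r{\left(h,-2 \right)} + 58\right) = 6 \left(\left(-1\right) \left(-2\right) + 58\right) = 6 \left(2 + 58\right) = 6 \cdot 60 = 360$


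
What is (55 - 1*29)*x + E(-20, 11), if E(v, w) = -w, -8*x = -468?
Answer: 1510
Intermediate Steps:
x = 117/2 (x = -⅛*(-468) = 117/2 ≈ 58.500)
(55 - 1*29)*x + E(-20, 11) = (55 - 1*29)*(117/2) - 1*11 = (55 - 29)*(117/2) - 11 = 26*(117/2) - 11 = 1521 - 11 = 1510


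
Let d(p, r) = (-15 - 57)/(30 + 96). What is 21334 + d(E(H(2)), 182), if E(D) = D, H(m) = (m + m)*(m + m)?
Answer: 149334/7 ≈ 21333.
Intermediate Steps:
H(m) = 4*m**2 (H(m) = (2*m)*(2*m) = 4*m**2)
d(p, r) = -4/7 (d(p, r) = -72/126 = -72*1/126 = -4/7)
21334 + d(E(H(2)), 182) = 21334 - 4/7 = 149334/7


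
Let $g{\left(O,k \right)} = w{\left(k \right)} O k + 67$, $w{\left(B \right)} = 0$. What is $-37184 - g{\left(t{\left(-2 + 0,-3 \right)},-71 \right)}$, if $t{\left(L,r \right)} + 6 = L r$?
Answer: $-37251$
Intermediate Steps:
$t{\left(L,r \right)} = -6 + L r$
$g{\left(O,k \right)} = 67$ ($g{\left(O,k \right)} = 0 O k + 67 = 0 k + 67 = 0 + 67 = 67$)
$-37184 - g{\left(t{\left(-2 + 0,-3 \right)},-71 \right)} = -37184 - 67 = -37251$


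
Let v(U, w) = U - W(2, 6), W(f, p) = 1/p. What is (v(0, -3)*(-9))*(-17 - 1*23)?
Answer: -60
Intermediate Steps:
v(U, w) = -⅙ + U (v(U, w) = U - 1/6 = U - 1*⅙ = U - ⅙ = -⅙ + U)
(v(0, -3)*(-9))*(-17 - 1*23) = ((-⅙ + 0)*(-9))*(-17 - 1*23) = (-⅙*(-9))*(-17 - 23) = (3/2)*(-40) = -60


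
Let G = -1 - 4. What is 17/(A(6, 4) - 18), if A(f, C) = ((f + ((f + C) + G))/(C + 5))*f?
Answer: -51/32 ≈ -1.5938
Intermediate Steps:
G = -5
A(f, C) = f*(-5 + C + 2*f)/(5 + C) (A(f, C) = ((f + ((f + C) - 5))/(C + 5))*f = ((f + ((C + f) - 5))/(5 + C))*f = ((f + (-5 + C + f))/(5 + C))*f = ((-5 + C + 2*f)/(5 + C))*f = f*(-5 + C + 2*f)/(5 + C))
17/(A(6, 4) - 18) = 17/(6*(-5 + 4 + 2*6)/(5 + 4) - 18) = 17/(6*(-5 + 4 + 12)/9 - 18) = 17/(6*(⅑)*11 - 18) = 17/(22/3 - 18) = 17/(-32/3) = 17*(-3/32) = -51/32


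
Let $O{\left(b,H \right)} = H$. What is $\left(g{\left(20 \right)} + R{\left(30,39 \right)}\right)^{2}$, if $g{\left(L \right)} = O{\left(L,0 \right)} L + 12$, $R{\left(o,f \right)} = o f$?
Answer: $1397124$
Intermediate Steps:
$R{\left(o,f \right)} = f o$
$g{\left(L \right)} = 12$ ($g{\left(L \right)} = 0 L + 12 = 0 + 12 = 12$)
$\left(g{\left(20 \right)} + R{\left(30,39 \right)}\right)^{2} = \left(12 + 39 \cdot 30\right)^{2} = \left(12 + 1170\right)^{2} = 1182^{2} = 1397124$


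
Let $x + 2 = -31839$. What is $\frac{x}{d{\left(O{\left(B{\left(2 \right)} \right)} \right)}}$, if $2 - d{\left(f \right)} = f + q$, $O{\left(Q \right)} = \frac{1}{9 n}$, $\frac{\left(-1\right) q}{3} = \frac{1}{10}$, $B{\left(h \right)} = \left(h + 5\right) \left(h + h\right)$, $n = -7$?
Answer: $- \frac{20059830}{1459} \approx -13749.0$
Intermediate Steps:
$B{\left(h \right)} = 2 h \left(5 + h\right)$ ($B{\left(h \right)} = \left(5 + h\right) 2 h = 2 h \left(5 + h\right)$)
$x = -31841$ ($x = -2 - 31839 = -31841$)
$q = - \frac{3}{10} \approx -0.3$
$O{\left(Q \right)} = - \frac{1}{63}$ ($O{\left(Q \right)} = \frac{1}{9 \left(-7\right)} = \frac{1}{9} \left(- \frac{1}{7}\right) = - \frac{1}{63}$)
$d{\left(f \right)} = \frac{23}{10} - f$ ($d{\left(f \right)} = 2 - \left(f - \frac{3}{10}\right) = 2 - \left(- \frac{3}{10} + f\right) = \frac{23}{10} - f$)
$\frac{x}{d{\left(O{\left(B{\left(2 \right)} \right)} \right)}} = - \frac{31841}{\frac{23}{10} - - \frac{1}{63}} = - \frac{31841}{\frac{23}{10} + \frac{1}{63}} = - \frac{31841}{\frac{1459}{630}} = \left(-31841\right) \frac{630}{1459} = - \frac{20059830}{1459}$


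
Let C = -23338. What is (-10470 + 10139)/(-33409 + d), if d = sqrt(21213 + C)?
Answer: 11058379/1116163406 + 1655*I*sqrt(85)/1116163406 ≈ 0.0099075 + 1.367e-5*I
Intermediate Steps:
d = 5*I*sqrt(85) (d = sqrt(21213 - 23338) = sqrt(-2125) = 5*I*sqrt(85) ≈ 46.098*I)
(-10470 + 10139)/(-33409 + d) = (-10470 + 10139)/(-33409 + 5*I*sqrt(85)) = -331/(-33409 + 5*I*sqrt(85))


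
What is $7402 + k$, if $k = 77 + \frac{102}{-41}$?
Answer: $\frac{306537}{41} \approx 7476.5$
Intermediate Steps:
$k = \frac{3055}{41}$ ($k = 77 + 102 \left(- \frac{1}{41}\right) = 77 - \frac{102}{41} = \frac{3055}{41} \approx 74.512$)
$7402 + k = 7402 + \frac{3055}{41} = \frac{306537}{41}$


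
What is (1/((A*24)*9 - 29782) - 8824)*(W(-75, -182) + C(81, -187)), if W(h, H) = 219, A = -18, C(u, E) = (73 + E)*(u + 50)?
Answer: 874377310383/6734 ≈ 1.2985e+8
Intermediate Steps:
C(u, E) = (50 + u)*(73 + E) (C(u, E) = (73 + E)*(50 + u) = (50 + u)*(73 + E))
(1/((A*24)*9 - 29782) - 8824)*(W(-75, -182) + C(81, -187)) = (1/(-18*24*9 - 29782) - 8824)*(219 + (3650 + 50*(-187) + 73*81 - 187*81)) = (1/(-432*9 - 29782) - 8824)*(219 + (3650 - 9350 + 5913 - 15147)) = (1/(-3888 - 29782) - 8824)*(219 - 14934) = (1/(-33670) - 8824)*(-14715) = (-1/33670 - 8824)*(-14715) = -297104081/33670*(-14715) = 874377310383/6734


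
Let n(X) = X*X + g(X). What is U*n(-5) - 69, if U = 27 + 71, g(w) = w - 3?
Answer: 1597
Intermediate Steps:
g(w) = -3 + w
U = 98
n(X) = -3 + X + X² (n(X) = X*X + (-3 + X) = X² + (-3 + X) = -3 + X + X²)
U*n(-5) - 69 = 98*(-3 - 5 + (-5)²) - 69 = 98*(-3 - 5 + 25) - 69 = 98*17 - 69 = 1666 - 69 = 1597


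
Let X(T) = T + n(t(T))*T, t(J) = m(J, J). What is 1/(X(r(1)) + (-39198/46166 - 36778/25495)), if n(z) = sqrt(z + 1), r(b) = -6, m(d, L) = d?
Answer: -2871667307524604065/86150819794156209421 + 2078001162277063350*I*sqrt(5)/86150819794156209421 ≈ -0.033333 + 0.053935*I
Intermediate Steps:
t(J) = J
n(z) = sqrt(1 + z)
X(T) = T + T*sqrt(1 + T) (X(T) = T + sqrt(1 + T)*T = T + T*sqrt(1 + T))
1/(X(r(1)) + (-39198/46166 - 36778/25495)) = 1/(-6*(1 + sqrt(1 - 6)) + (-39198/46166 - 36778/25495)) = 1/(-6*(1 + sqrt(-5)) + (-39198*1/46166 - 36778*1/25495)) = 1/(-6*(1 + I*sqrt(5)) + (-19599/23083 - 36778/25495)) = 1/((-6 - 6*I*sqrt(5)) - 1348623079/588501085) = 1/(-4879629589/588501085 - 6*I*sqrt(5))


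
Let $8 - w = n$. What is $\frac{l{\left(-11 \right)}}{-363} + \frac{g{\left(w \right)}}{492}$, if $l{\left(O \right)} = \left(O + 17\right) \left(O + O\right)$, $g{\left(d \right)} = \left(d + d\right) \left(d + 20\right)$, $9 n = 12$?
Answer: $\frac{13228}{12177} \approx 1.0863$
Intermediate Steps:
$n = \frac{4}{3}$ ($n = \frac{1}{9} \cdot 12 = \frac{4}{3} \approx 1.3333$)
$w = \frac{20}{3}$ ($w = 8 - \frac{4}{3} = \frac{20}{3} \approx 6.6667$)
$g{\left(d \right)} = 2 d \left(20 + d\right)$
$l{\left(O \right)} = 2 O \left(17 + O\right)$ ($l{\left(O \right)} = \left(17 + O\right) 2 O = 2 O \left(17 + O\right)$)
$\frac{l{\left(-11 \right)}}{-363} + \frac{g{\left(w \right)}}{492} = \frac{2 \left(-11\right) \left(17 - 11\right)}{-363} + \frac{2 \cdot \frac{20}{3} \left(20 + \frac{20}{3}\right)}{492} = 2 \left(-11\right) 6 \left(- \frac{1}{363}\right) + 2 \cdot \frac{20}{3} \cdot \frac{80}{3} \cdot \frac{1}{492} = \left(-132\right) \left(- \frac{1}{363}\right) + \frac{3200}{9} \cdot \frac{1}{492} = \frac{4}{11} + \frac{800}{1107} = \frac{13228}{12177}$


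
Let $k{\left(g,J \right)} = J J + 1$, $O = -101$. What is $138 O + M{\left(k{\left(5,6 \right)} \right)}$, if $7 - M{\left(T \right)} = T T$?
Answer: $-15300$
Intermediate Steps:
$k{\left(g,J \right)} = 1 + J^{2}$ ($k{\left(g,J \right)} = J^{2} + 1 = 1 + J^{2}$)
$M{\left(T \right)} = 7 - T^{2}$ ($M{\left(T \right)} = 7 - T T = 7 - T^{2}$)
$138 O + M{\left(k{\left(5,6 \right)} \right)} = 138 \left(-101\right) + \left(7 - \left(1 + 6^{2}\right)^{2}\right) = -13938 + \left(7 - \left(1 + 36\right)^{2}\right) = -13938 + \left(7 - 37^{2}\right) = -13938 + \left(7 - 1369\right) = -13938 - 1362 = -15300$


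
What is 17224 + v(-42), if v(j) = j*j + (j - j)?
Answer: 18988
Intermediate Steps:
v(j) = j² (v(j) = j² + 0 = j²)
17224 + v(-42) = 17224 + (-42)² = 17224 + 1764 = 18988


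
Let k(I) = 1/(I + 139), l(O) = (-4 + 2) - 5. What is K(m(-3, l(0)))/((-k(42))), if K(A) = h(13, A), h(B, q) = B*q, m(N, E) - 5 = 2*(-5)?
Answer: 11765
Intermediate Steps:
l(O) = -7 (l(O) = -2 - 5 = -7)
k(I) = 1/(139 + I)
m(N, E) = -5 (m(N, E) = 5 + 2*(-5) = 5 - 10 = -5)
K(A) = 13*A
K(m(-3, l(0)))/((-k(42))) = (13*(-5))/((-1/(139 + 42))) = -65/((-1/181)) = -65/((-1*1/181)) = -65/(-1/181) = -65*(-181) = 11765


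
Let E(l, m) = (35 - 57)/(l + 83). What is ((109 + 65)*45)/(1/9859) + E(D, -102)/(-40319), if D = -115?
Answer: 49799429030869/645104 ≈ 7.7196e+7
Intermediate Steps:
E(l, m) = -22/(83 + l)
((109 + 65)*45)/(1/9859) + E(D, -102)/(-40319) = ((109 + 65)*45)/(1/9859) - 22/(83 - 115)/(-40319) = (174*45)/(1/9859) - 22/(-32)*(-1/40319) = 7830*9859 - 22*(-1/32)*(-1/40319) = 77195970 + (11/16)*(-1/40319) = 77195970 - 11/645104 = 49799429030869/645104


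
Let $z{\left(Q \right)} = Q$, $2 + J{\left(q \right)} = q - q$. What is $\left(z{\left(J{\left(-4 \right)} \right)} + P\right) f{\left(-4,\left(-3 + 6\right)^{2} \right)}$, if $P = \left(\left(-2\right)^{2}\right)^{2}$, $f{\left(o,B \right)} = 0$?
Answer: $0$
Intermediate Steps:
$J{\left(q \right)} = -2$ ($J{\left(q \right)} = -2 + \left(q - q\right) = -2 + 0 = -2$)
$P = 16$ ($P = 4^{2} = 16$)
$\left(z{\left(J{\left(-4 \right)} \right)} + P\right) f{\left(-4,\left(-3 + 6\right)^{2} \right)} = \left(-2 + 16\right) 0 = 14 \cdot 0 = 0$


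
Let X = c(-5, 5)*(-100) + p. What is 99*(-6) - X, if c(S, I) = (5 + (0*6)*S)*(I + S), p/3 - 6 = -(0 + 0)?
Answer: -612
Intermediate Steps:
p = 18 (p = 18 + 3*(-(0 + 0)) = 18 + 3*(-1*0) = 18 + 3*0 = 18 + 0 = 18)
c(S, I) = 5*I + 5*S (c(S, I) = (5 + 0*S)*(I + S) = (5 + 0)*(I + S) = 5*(I + S) = 5*I + 5*S)
X = 18 (X = (5*5 + 5*(-5))*(-100) + 18 = (25 - 25)*(-100) + 18 = 0*(-100) + 18 = 0 + 18 = 18)
99*(-6) - X = 99*(-6) - 1*18 = -594 - 18 = -612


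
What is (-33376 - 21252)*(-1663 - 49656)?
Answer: 2803454332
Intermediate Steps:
(-33376 - 21252)*(-1663 - 49656) = -54628*(-51319) = 2803454332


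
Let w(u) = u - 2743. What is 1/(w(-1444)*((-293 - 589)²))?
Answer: -1/3257167788 ≈ -3.0702e-10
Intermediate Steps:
w(u) = -2743 + u
1/(w(-1444)*((-293 - 589)²)) = 1/((-2743 - 1444)*((-293 - 589)²)) = 1/((-4187)*((-882)²)) = -1/4187/777924 = -1/4187*1/777924 = -1/3257167788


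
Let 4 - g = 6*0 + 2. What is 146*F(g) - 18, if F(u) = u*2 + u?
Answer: 858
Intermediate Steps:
g = 2 (g = 4 - (6*0 + 2) = 4 - (0 + 2) = 4 - 1*2 = 4 - 2 = 2)
F(u) = 3*u (F(u) = 2*u + u = 3*u)
146*F(g) - 18 = 146*(3*2) - 18 = 146*6 - 18 = 876 - 18 = 858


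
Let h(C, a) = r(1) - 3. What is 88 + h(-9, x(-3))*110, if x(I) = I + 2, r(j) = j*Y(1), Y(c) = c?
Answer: -132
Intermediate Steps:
r(j) = j (r(j) = j*1 = j)
x(I) = 2 + I
h(C, a) = -2 (h(C, a) = 1 - 3 = -2)
88 + h(-9, x(-3))*110 = 88 - 2*110 = 88 - 220 = -132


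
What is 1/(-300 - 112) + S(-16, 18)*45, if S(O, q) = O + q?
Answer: 37079/412 ≈ 89.998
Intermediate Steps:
1/(-300 - 112) + S(-16, 18)*45 = 1/(-300 - 112) + (-16 + 18)*45 = 1/(-412) + 2*45 = -1/412 + 90 = 37079/412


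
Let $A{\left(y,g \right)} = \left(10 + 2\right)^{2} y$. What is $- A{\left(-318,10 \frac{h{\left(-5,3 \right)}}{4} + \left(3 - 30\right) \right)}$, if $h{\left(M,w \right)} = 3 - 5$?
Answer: $45792$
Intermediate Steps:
$h{\left(M,w \right)} = -2$
$A{\left(y,g \right)} = 144 y$ ($A{\left(y,g \right)} = 12^{2} y = 144 y$)
$- A{\left(-318,10 \frac{h{\left(-5,3 \right)}}{4} + \left(3 - 30\right) \right)} = - 144 \left(-318\right) = \left(-1\right) \left(-45792\right) = 45792$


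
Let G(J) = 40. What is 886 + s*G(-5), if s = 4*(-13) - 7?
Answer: -1474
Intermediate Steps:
s = -59 (s = -52 - 7 = -59)
886 + s*G(-5) = 886 - 59*40 = 886 - 2360 = -1474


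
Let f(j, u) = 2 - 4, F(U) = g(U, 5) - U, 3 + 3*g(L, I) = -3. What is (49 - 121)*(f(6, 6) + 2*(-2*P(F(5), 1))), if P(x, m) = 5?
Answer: 1584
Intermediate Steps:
g(L, I) = -2 (g(L, I) = -1 + (⅓)*(-3) = -1 - 1 = -2)
F(U) = -2 - U
f(j, u) = -2
(49 - 121)*(f(6, 6) + 2*(-2*P(F(5), 1))) = (49 - 121)*(-2 + 2*(-2*5)) = -72*(-2 + 2*(-10)) = -72*(-2 - 20) = -72*(-22) = 1584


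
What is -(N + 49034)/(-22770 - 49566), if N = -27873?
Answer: 21161/72336 ≈ 0.29254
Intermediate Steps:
-(N + 49034)/(-22770 - 49566) = -(-27873 + 49034)/(-22770 - 49566) = -21161/(-72336) = -21161*(-1)/72336 = -1*(-21161/72336) = 21161/72336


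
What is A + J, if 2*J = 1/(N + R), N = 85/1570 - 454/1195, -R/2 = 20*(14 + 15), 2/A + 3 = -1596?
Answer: -1170774467/696187076559 ≈ -0.0016817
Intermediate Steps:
A = -2/1599 (A = 2/(-3 - 1596) = 2/(-1599) = 2*(-1/1599) = -2/1599 ≈ -0.0012508)
R = -1160 (R = -40*(14 + 15) = -40*29 = -2*580 = -1160)
N = -122241/375230 (N = 85*(1/1570) - 454*1/1195 = 17/314 - 454/1195 = -122241/375230 ≈ -0.32578)
J = -187615/435389041 (J = 1/(2*(-122241/375230 - 1160)) = 1/(2*(-435389041/375230)) = (1/2)*(-375230/435389041) = -187615/435389041 ≈ -0.00043091)
A + J = -2/1599 - 187615/435389041 = -1170774467/696187076559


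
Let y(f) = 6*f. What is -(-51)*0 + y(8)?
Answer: 48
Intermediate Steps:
-(-51)*0 + y(8) = -(-51)*0 + 6*8 = -17*0 + 48 = 0 + 48 = 48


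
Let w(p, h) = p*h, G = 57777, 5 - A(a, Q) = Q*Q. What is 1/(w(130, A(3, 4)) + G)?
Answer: 1/56347 ≈ 1.7747e-5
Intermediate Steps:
A(a, Q) = 5 - Q² (A(a, Q) = 5 - Q*Q = 5 - Q²)
w(p, h) = h*p
1/(w(130, A(3, 4)) + G) = 1/((5 - 1*4²)*130 + 57777) = 1/((5 - 1*16)*130 + 57777) = 1/((5 - 16)*130 + 57777) = 1/(-11*130 + 57777) = 1/(-1430 + 57777) = 1/56347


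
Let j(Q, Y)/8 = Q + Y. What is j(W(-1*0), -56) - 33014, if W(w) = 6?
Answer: -33414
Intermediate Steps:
j(Q, Y) = 8*Q + 8*Y (j(Q, Y) = 8*(Q + Y) = 8*Q + 8*Y)
j(W(-1*0), -56) - 33014 = (8*6 + 8*(-56)) - 33014 = (48 - 448) - 33014 = -400 - 33014 = -33414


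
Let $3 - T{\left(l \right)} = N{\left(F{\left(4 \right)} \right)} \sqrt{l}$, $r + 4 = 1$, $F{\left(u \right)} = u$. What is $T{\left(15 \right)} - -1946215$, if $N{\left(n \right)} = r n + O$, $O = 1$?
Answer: $1946218 + 11 \sqrt{15} \approx 1.9463 \cdot 10^{6}$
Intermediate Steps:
$r = -3$ ($r = -4 + 1 = -3$)
$N{\left(n \right)} = 1 - 3 n$ ($N{\left(n \right)} = - 3 n + 1 = 1 - 3 n$)
$T{\left(l \right)} = 3 + 11 \sqrt{l}$ ($T{\left(l \right)} = 3 - \left(1 - 12\right) \sqrt{l} = 3 - - 11 \sqrt{l} = 3 + 11 \sqrt{l}$)
$T{\left(15 \right)} - -1946215 = \left(3 + 11 \sqrt{15}\right) - -1946215 = \left(3 + 11 \sqrt{15}\right) + 1946215 = 1946218 + 11 \sqrt{15}$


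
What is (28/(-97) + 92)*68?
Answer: 604928/97 ≈ 6236.4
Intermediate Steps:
(28/(-97) + 92)*68 = (28*(-1/97) + 92)*68 = (-28/97 + 92)*68 = (8896/97)*68 = 604928/97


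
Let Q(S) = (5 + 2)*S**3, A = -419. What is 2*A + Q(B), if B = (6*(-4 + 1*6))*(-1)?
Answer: -12934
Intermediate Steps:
B = -12 (B = (6*(-4 + 6))*(-1) = (6*2)*(-1) = 12*(-1) = -12)
Q(S) = 7*S**3
2*A + Q(B) = 2*(-419) + 7*(-12)**3 = -838 + 7*(-1728) = -838 - 12096 = -12934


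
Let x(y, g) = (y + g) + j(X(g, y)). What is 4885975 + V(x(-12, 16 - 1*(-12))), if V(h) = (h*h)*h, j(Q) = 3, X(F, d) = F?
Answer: 4892834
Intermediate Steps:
x(y, g) = 3 + g + y (x(y, g) = (y + g) + 3 = (g + y) + 3 = 3 + g + y)
V(h) = h³ (V(h) = h²*h = h³)
4885975 + V(x(-12, 16 - 1*(-12))) = 4885975 + (3 + (16 - 1*(-12)) - 12)³ = 4885975 + (3 + (16 + 12) - 12)³ = 4885975 + (3 + 28 - 12)³ = 4885975 + 19³ = 4885975 + 6859 = 4892834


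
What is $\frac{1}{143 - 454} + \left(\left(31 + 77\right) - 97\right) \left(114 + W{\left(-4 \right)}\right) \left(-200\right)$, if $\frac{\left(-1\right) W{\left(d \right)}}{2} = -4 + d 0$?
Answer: $- \frac{83472401}{311} \approx -2.684 \cdot 10^{5}$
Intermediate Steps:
$W{\left(d \right)} = 8$ ($W{\left(d \right)} = - 2 \left(-4 + d 0\right) = - 2 \left(-4 + 0\right) = \left(-2\right) \left(-4\right) = 8$)
$\frac{1}{143 - 454} + \left(\left(31 + 77\right) - 97\right) \left(114 + W{\left(-4 \right)}\right) \left(-200\right) = \frac{1}{143 - 454} + \left(\left(31 + 77\right) - 97\right) \left(114 + 8\right) \left(-200\right) = \frac{1}{143 - 454} + \left(108 - 97\right) 122 \left(-200\right) = \frac{1}{-311} + 11 \cdot 122 \left(-200\right) = - \frac{1}{311} + 1342 \left(-200\right) = - \frac{1}{311} - 268400 = - \frac{83472401}{311}$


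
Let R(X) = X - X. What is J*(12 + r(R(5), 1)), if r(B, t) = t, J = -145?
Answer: -1885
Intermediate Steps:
R(X) = 0
J*(12 + r(R(5), 1)) = -145*(12 + 1) = -145*13 = -1885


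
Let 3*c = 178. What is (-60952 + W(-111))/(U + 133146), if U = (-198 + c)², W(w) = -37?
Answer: -548901/1371370 ≈ -0.40026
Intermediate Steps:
c = 178/3 (c = (⅓)*178 = 178/3 ≈ 59.333)
U = 173056/9 (U = (-198 + 178/3)² = (-416/3)² = 173056/9 ≈ 19228.)
(-60952 + W(-111))/(U + 133146) = (-60952 - 37)/(173056/9 + 133146) = -60989/1371370/9 = -60989*9/1371370 = -548901/1371370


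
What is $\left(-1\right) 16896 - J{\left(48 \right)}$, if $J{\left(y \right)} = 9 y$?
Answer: $-17328$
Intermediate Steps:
$\left(-1\right) 16896 - J{\left(48 \right)} = \left(-1\right) 16896 - 9 \cdot 48 = -16896 - 432 = -17328$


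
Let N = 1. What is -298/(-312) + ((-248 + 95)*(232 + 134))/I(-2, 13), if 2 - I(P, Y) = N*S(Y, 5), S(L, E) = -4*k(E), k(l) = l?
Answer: -4366205/1716 ≈ -2544.4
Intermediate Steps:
S(L, E) = -4*E
I(P, Y) = 22 (I(P, Y) = 2 - (-4*5) = 2 - (-20) = 2 - 1*(-20) = 2 + 20 = 22)
-298/(-312) + ((-248 + 95)*(232 + 134))/I(-2, 13) = -298/(-312) + ((-248 + 95)*(232 + 134))/22 = -298*(-1/312) - 153*366*(1/22) = 149/156 - 55998*1/22 = 149/156 - 27999/11 = -4366205/1716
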